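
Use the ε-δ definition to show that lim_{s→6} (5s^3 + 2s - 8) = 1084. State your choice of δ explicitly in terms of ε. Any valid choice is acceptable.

Let ε > 0 be given. We want δ > 0 such that 0 < |s − 6| < δ implies |(5s^3 + 2s - 8) − 1084| < ε.
(5s^3 + 2s - 8) − 1084 = 5s^3 + 2s - 1092 = (s − 6)(5s^2 + 30s + 182).
So |(5s^3 + 2s - 8) − 1084| = |s − 6|·|5s^2 + 30s + 182|.
Require δ ≤ 2. Then |s − 6| < 2 gives |s| < 8, and by the triangle inequality |5s^2 + 30s + 182| ≤ 5·8^2 + 30·8 + 182 = 742.
Hence |(5s^3 + 2s - 8) − 1084| ≤ 742|s − 6| < ε provided |s − 6| < ε/742.
Take δ = min(2, ε/742). Then 0 < |s − 6| < δ gives both |s − 6| < 2 and |s − 6| < ε/742, so |(5s^3 + 2s - 8) − 1084| < ε.

δ = min(2, ε/742)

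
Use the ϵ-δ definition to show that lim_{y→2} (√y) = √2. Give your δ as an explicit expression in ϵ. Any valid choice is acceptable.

δ = min(2, √2·ϵ)

Let ϵ > 0 be given. We want δ > 0 such that 0 < |y − 2| < δ implies |√y − √2| < ϵ.
Rationalise: √y − √2 = (y − 2)/(√y + √2), so |√y − √2| = |y − 2|/(√y + √2).
Restrict δ ≤ 2 so that |y − 2| < 2 forces y > 0, and then √y + √2 > √2.
Hence |√y − √2| < |y − 2|/√2, which is < ϵ once |y − 2| < √2·ϵ.
Take δ = min(2, √2·ϵ). If 0 < |y − 2| < δ then y > 0 and |√y − √2| < |y − 2|/√2 < ϵ.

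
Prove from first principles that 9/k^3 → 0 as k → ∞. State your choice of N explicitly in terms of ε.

N = (9/ε)^{1/3}

Fix ε > 0. For k ≥ 1, |9/k^3 − 0| = 9/k^3.
9/k^3 < ε ⇔ k^3 > 9/ε ⇔ k > (9/ε)^{1/3}.
Take N = (9/ε)^{1/3}. Then k > N implies 9/k^3 < ε.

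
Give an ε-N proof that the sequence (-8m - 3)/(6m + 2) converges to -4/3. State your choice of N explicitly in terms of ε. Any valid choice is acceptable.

N = (1/18)/ε

Let ε > 0. For m ≥ 1, |(-8m - 3)/(6m + 2) + 4/3| = |-2|/(6(6m + 2)) = 2/(6(6m + 2)).
Since 6m + 2 ≥ 6m for m ≥ 1, this is ≤ 2/(6·6m) = (1/18)/m.
So |(-8m - 3)/(6m + 2) + 4/3| < ε whenever m > (1/18)/ε.
Take N = (1/18)/ε. If m > N then |(-8m - 3)/(6m + 2) + 4/3| ≤ (1/18)/m < ε.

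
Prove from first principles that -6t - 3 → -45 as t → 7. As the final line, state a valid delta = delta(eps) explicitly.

Let eps > 0 be given. We need delta > 0 so that 0 < |t − 7| < delta implies |(-6t - 3) + 45| < eps.
|(-6t - 3) + 45| = |-6t + 42| = 6|t − 7|.
So 6|t − 7| < eps exactly when |t − 7| < eps/6.
Choosing delta = eps/6 gives |(-6t - 3) + 45| = 6|t − 7| < eps whenever |t − 7| < delta.

delta = eps/6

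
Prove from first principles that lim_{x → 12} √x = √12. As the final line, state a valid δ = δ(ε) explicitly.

Fix ε > 0. We want δ > 0 such that 0 < |x − 12| < δ implies |√x − √12| < ε.
Rationalise: √x − √12 = (x − 12)/(√x + √12), so |√x − √12| = |x − 12|/(√x + √12).
Restrict δ ≤ 12 so that |x − 12| < 12 forces x > 0, and then √x + √12 > √12.
Hence |√x − √12| < |x − 12|/√12, which is < ε once |x − 12| < √12·ε.
Take δ = min(12, √12·ε). If 0 < |x − 12| < δ then x > 0 and |√x − √12| < |x − 12|/√12 < ε.

δ = min(12, √12·ε)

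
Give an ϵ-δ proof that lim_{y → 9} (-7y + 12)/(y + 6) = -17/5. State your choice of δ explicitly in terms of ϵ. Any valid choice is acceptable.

Let ϵ > 0 be given. We want δ > 0 with 0 < |y − 9| < δ ⇒ |(-7y + 12)/(y + 6) + 17/5| < ϵ.
Combining over a common denominator, (-7y + 12)/(y + 6) + 17/5 = [(-7y + 12)·15 − (-51)·(y + 6)] / [15·(y + 6)] = -54(y − 9) / (15(y + 6)).
So |(-7y + 12)/(y + 6) + 17/5| = 54|y − 9| / (15·|y + 6|).
Restrict δ ≤ 15/2. Then |y − 9| < 15/2 gives |y + 6| = |(y − 9) + 15| ≥ 15 − 15/2 = 15/2.
Hence |(-7y + 12)/(y + 6) + 17/5| < 54|y − 9|/(15·(15/2)) = (12/25)|y − 9|, which is < ϵ once |y − 9| < (25/12)ϵ.
Take δ = min(15/2, (25/12)ϵ). Then 0 < |y − 9| < δ forces both bounds, so |(-7y + 12)/(y + 6) + 17/5| < ϵ.

δ = min(15/2, (25/12)ϵ)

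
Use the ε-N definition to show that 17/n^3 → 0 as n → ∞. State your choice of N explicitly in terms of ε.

N = (17/ε)^{1/3}

Let ε > 0. For n ≥ 1, |17/n^3 − 0| = 17/n^3.
17/n^3 < ε ⇔ n^3 > 17/ε ⇔ n > (17/ε)^{1/3}.
Take N = (17/ε)^{1/3}. Then n > N implies 17/n^3 < ε.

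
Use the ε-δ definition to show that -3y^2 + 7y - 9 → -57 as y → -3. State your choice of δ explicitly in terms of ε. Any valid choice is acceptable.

δ = min(2, ε/31)

Let ε > 0. We want δ > 0 such that 0 < |y + 3| < δ implies |(-3y^2 + 7y - 9) + 57| < ε.
(-3y^2 + 7y - 9) + 57 = -3y^2 + 7y + 48 = (y + 3)(-3y + 16).
So |(-3y^2 + 7y - 9) + 57| = |y + 3|·|-3y + 16|.
Assume first that |y + 3| < 2, so |y| < 5. Then |-3y + 16| ≤ 3·5 + 16 = 31.
Hence |(-3y^2 + 7y - 9) + 57| ≤ 31|y + 3| < ε provided |y + 3| < ε/31.
Take δ = min(2, ε/31). Then 0 < |y + 3| < δ gives both |y + 3| < 2 and |y + 3| < ε/31, so |(-3y^2 + 7y - 9) + 57| < ε.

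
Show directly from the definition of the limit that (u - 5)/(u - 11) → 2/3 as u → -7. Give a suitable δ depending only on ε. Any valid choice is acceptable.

δ = min(9, 27ε)

Let ε > 0. We want δ > 0 with 0 < |u + 7| < δ ⇒ |(u - 5)/(u - 11) − (2/3)| < ε.
Combining over a common denominator, (u - 5)/(u - 11) − (2/3) = [(u - 5)·(-18) − (-12)·(u - 11)] / [(-18)·(u - 11)] = -6(u + 7) / ((-18)(u - 11)).
So |(u - 5)/(u - 11) − (2/3)| = 6|u + 7| / (18·|u − 11|).
Require δ ≤ 9, so |u − 11| ≥ |-18| − |u + 7| > 18 − 9 = 9.
Hence |(u - 5)/(u - 11) − (2/3)| < 6|u + 7|/(18·9) = (1/27)|u + 7|, which is < ε once |u + 7| < 27ε.
Take δ = min(9, 27ε). Then 0 < |u + 7| < δ forces both bounds, so |(u - 5)/(u - 11) − (2/3)| < ε.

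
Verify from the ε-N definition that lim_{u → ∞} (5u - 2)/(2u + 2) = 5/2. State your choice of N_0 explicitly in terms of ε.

Let ε > 0 be given. We seek N_0 > 0 such that u > N_0 implies |(5u - 2)/(2u + 2) − (5/2)| < ε.
(5u - 2)/(2u + 2) − (5/2) = (2(5u - 2) − 5(2u + 2)) / (2(2u + 2)) = -14/(2(2u + 2)).
For u > 0 we have 2u + 2 > 2u, so |(5u - 2)/(2u + 2) − (5/2)| = 14/(2(2u + 2)) < 14/(2·2u) = (7/2)/u.
Thus |(5u - 2)/(2u + 2) − (5/2)| < ε whenever u > (7/2)/ε.
Take N_0 = (7/2)/ε. If u > N_0 then |(5u - 2)/(2u + 2) − (5/2)| < (7/2)/u < ε.

N_0 = (7/2)/ε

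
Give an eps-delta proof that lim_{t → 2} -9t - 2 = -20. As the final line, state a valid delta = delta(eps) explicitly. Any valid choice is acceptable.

delta = eps/9

Fix eps > 0. We need delta > 0 so that 0 < |t − 2| < delta implies |(-9t - 2) + 20| < eps.
Since (-9t - 2) + 20 = -9(t − 2), we have |(-9t - 2) + 20| = 9|t − 2|.
So 9|t − 2| < eps exactly when |t − 2| < eps/9.
Choosing delta = eps/9 gives |(-9t - 2) + 20| = 9|t − 2| < eps whenever |t − 2| < delta.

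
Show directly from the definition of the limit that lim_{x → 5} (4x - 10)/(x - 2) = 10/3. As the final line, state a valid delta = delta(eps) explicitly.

Suppose eps > 0. We want delta > 0 with 0 < |x − 5| < delta ⇒ |(4x - 10)/(x - 2) − (10/3)| < eps.
Combining over a common denominator, (4x - 10)/(x - 2) − (10/3) = [(4x - 10)·3 − 10·(x - 2)] / [3·(x - 2)] = 2(x − 5) / (3(x - 2)).
So |(4x - 10)/(x - 2) − (10/3)| = 2|x − 5| / (3·|x − 2|).
Restrict delta ≤ 3/2. Then |x − 5| < 3/2 gives |x − 2| = |(x − 5) + 3| ≥ 3 − 3/2 = 3/2.
Hence |(4x - 10)/(x - 2) − (10/3)| < 2|x − 5|/(3·(3/2)) = (4/9)|x − 5|, which is < eps once |x − 5| < (9/4)eps.
Take delta = min(3/2, (9/4)eps). Then 0 < |x − 5| < delta forces both bounds, so |(4x - 10)/(x - 2) − (10/3)| < eps.

delta = min(3/2, (9/4)eps)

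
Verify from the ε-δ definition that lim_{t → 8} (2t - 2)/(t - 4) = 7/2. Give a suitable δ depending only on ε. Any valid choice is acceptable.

Suppose ε > 0. We want δ > 0 with 0 < |t − 8| < δ ⇒ |(2t - 2)/(t - 4) − (7/2)| < ε.
Combining over a common denominator, (2t - 2)/(t - 4) − (7/2) = [(2t - 2)·4 − 14·(t - 4)] / [4·(t - 4)] = -6(t − 8) / (4(t - 4)).
So |(2t - 2)/(t - 4) − (7/2)| = 6|t − 8| / (4·|t − 4|).
Require δ ≤ 2, so |t − 4| ≥ |4| − |t − 8| > 4 − 2 = 2.
Hence |(2t - 2)/(t - 4) − (7/2)| < 6|t − 8|/(4·2) = (3/4)|t − 8|, which is < ε once |t − 8| < (4/3)ε.
Take δ = min(2, (4/3)ε). Then 0 < |t − 8| < δ forces both bounds, so |(2t - 2)/(t - 4) − (7/2)| < ε.

δ = min(2, (4/3)ε)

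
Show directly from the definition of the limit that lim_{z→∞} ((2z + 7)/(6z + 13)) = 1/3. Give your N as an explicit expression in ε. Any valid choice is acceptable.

Fix ε > 0. We seek N > 0 such that z > N implies |(2z + 7)/(6z + 13) − (1/3)| < ε.
(2z + 7)/(6z + 13) − (1/3) = (6(2z + 7) − 2(6z + 13)) / (6(6z + 13)) = 16/(6(6z + 13)).
For z > 0 we have 6z + 13 > 6z, so |(2z + 7)/(6z + 13) − (1/3)| = 16/(6(6z + 13)) < 16/(6·6z) = (4/9)/z.
Thus |(2z + 7)/(6z + 13) − (1/3)| < ε whenever z > (4/9)/ε.
Take N = (4/9)/ε. If z > N then |(2z + 7)/(6z + 13) − (1/3)| < (4/9)/z < ε.

N = (4/9)/ε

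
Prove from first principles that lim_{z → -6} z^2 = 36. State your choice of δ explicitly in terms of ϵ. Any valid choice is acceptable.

Fix ϵ > 0. We seek δ > 0 with 0 < |z + 6| < δ ⇒ |z^2 − 36| < ϵ.
Factor: z^2 − 36 = (z + 6)(z - 6), so |z^2 − 36| = |z + 6|·|z - 6|.
Impose δ ≤ 1 so that |z| < 7; then |z - 6| ≤ 13.
Hence |z^2 − 36| ≤ 13|z + 6|, which is < ϵ once |z + 6| < ϵ/13.
Take δ = min(1, ϵ/13). If 0 < |z + 6| < δ then both bounds hold and |z^2 − 36| ≤ 13|z + 6| < 13·(ϵ/13) = ϵ.

δ = min(1, ϵ/13)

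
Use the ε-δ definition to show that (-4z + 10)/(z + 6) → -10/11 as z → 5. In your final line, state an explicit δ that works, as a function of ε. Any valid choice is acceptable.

δ = min(11/2, (121/68)ε)

Suppose ε > 0. We want δ > 0 with 0 < |z − 5| < δ ⇒ |(-4z + 10)/(z + 6) + 10/11| < ε.
Combining over a common denominator, (-4z + 10)/(z + 6) + 10/11 = [(-4z + 10)·11 − (-10)·(z + 6)] / [11·(z + 6)] = -34(z − 5) / (11(z + 6)).
So |(-4z + 10)/(z + 6) + 10/11| = 34|z − 5| / (11·|z + 6|).
Restrict δ ≤ 11/2. Then |z − 5| < 11/2 gives |z + 6| = |(z − 5) + 11| ≥ 11 − 11/2 = 11/2.
Hence |(-4z + 10)/(z + 6) + 10/11| < 34|z − 5|/(11·(11/2)) = (68/121)|z − 5|, which is < ε once |z − 5| < (121/68)ε.
Take δ = min(11/2, (121/68)ε). Then 0 < |z − 5| < δ forces both bounds, so |(-4z + 10)/(z + 6) + 10/11| < ε.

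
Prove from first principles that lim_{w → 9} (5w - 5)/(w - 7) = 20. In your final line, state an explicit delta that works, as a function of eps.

delta = min(1, (1/15)eps)

Suppose eps > 0. We want delta > 0 with 0 < |w − 9| < delta ⇒ |(5w - 5)/(w - 7) − 20| < eps.
Combining over a common denominator, (5w - 5)/(w - 7) − 20 = [(5w - 5)·2 − 40·(w - 7)] / [2·(w - 7)] = -30(w − 9) / (2(w - 7)).
So |(5w - 5)/(w - 7) − 20| = 30|w − 9| / (2·|w − 7|).
Require delta ≤ 1, so |w − 7| ≥ |2| − |w − 9| > 2 − 1 = 1.
Hence |(5w - 5)/(w - 7) − 20| < 30|w − 9|/(2·1) = 15|w − 9|, which is < eps once |w − 9| < (1/15)eps.
Take delta = min(1, (1/15)eps). Then 0 < |w − 9| < delta forces both bounds, so |(5w - 5)/(w - 7) − 20| < eps.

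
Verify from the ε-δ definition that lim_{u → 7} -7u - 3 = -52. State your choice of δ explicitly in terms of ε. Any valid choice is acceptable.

δ = ε/7

Suppose ε > 0. We need δ > 0 so that 0 < |u − 7| < δ implies |(-7u - 3) + 52| < ε.
|(-7u - 3) + 52| = |-7u + 49| = 7|u − 7|.
Thus it suffices that |u − 7| < ε/7.
Choosing δ = ε/7 gives |(-7u - 3) + 52| = 7|u − 7| < ε whenever |u − 7| < δ.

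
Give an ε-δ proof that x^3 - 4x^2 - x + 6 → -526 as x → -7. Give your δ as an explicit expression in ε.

δ = min(1, ε/228)

Suppose ε > 0. We want δ > 0 such that 0 < |x + 7| < δ implies |(x^3 - 4x^2 - x + 6) + 526| < ε.
(x^3 - 4x^2 - x + 6) + 526 = x^3 - 4x^2 - x + 532 = (x + 7)(x^2 - 11x + 76).
So |(x^3 - 4x^2 - x + 6) + 526| = |x + 7|·|x^2 - 11x + 76|.
Require δ ≤ 1. Then |x + 7| < 1 gives |x| < 8, and by the triangle inequality |x^2 - 11x + 76| ≤ 8^2 + 11·8 + 76 = 228.
Hence |(x^3 - 4x^2 - x + 6) + 526| ≤ 228|x + 7| < ε provided |x + 7| < ε/228.
Choosing δ = min(1, ε/228) ensures both conditions, hence |(x^3 - 4x^2 - x + 6) + 526| < ε.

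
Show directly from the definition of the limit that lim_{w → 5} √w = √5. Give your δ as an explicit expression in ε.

δ = min(5, √5·ε)

Let ε > 0 be given. We want δ > 0 such that 0 < |w − 5| < δ implies |√w − √5| < ε.
Multiplying by the conjugate, |√w − √5| = |w − 5|/(√w + √5).
Restrict δ ≤ 5 so that |w − 5| < 5 forces w > 0, and then √w + √5 > √5.
Hence |√w − √5| < |w − 5|/√5, which is < ε once |w − 5| < √5·ε.
Take δ = min(5, √5·ε). If 0 < |w − 5| < δ then w > 0 and |√w − √5| < |w − 5|/√5 < ε.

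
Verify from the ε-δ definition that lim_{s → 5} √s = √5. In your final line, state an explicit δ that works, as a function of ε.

δ = min(5, √5·ε)

Let ε > 0. We want δ > 0 such that 0 < |s − 5| < δ implies |√s − √5| < ε.
Multiplying by the conjugate, |√s − √5| = |s − 5|/(√s + √5).
Restrict δ ≤ 5 so that |s − 5| < 5 forces s > 0, and then √s + √5 > √5.
Hence |√s − √5| < |s − 5|/√5, which is < ε once |s − 5| < √5·ε.
Take δ = min(5, √5·ε). If 0 < |s − 5| < δ then s > 0 and |√s − √5| < |s − 5|/√5 < ε.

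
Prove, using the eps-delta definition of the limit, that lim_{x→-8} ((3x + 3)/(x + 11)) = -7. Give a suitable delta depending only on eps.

delta = min(3/2, (3/20)eps)

Suppose eps > 0. We want delta > 0 with 0 < |x + 8| < delta ⇒ |(3x + 3)/(x + 11) + 7| < eps.
Combining over a common denominator, (3x + 3)/(x + 11) + 7 = [(3x + 3)·3 − (-21)·(x + 11)] / [3·(x + 11)] = 30(x + 8) / (3(x + 11)).
So |(3x + 3)/(x + 11) + 7| = 30|x + 8| / (3·|x + 11|).
Require delta ≤ 3/2, so |x + 11| ≥ |3| − |x + 8| > 3 − 3/2 = 3/2.
Hence |(3x + 3)/(x + 11) + 7| < 30|x + 8|/(3·(3/2)) = (20/3)|x + 8|, which is < eps once |x + 8| < (3/20)eps.
Take delta = min(3/2, (3/20)eps). Then 0 < |x + 8| < delta forces both bounds, so |(3x + 3)/(x + 11) + 7| < eps.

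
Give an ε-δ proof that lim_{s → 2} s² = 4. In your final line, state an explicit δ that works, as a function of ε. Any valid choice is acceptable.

Suppose ε > 0. We seek δ > 0 with 0 < |s − 2| < δ ⇒ |s² − 4| < ε.
Factor: s² − 4 = (s − 2)(s + 2), so |s² − 4| = |s − 2|·|s + 2|.
Impose δ ≤ 2 so that |s| < 4; then |s + 2| ≤ 6.
Hence |s² − 4| ≤ 6|s − 2|, which is < ε once |s − 2| < ε/6.
Take δ = min(2, ε/6). If 0 < |s − 2| < δ then both bounds hold and |s² − 4| ≤ 6|s − 2| < 6·(ε/6) = ε.

δ = min(2, ε/6)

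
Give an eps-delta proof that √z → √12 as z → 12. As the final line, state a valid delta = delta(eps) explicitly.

Suppose eps > 0. We want delta > 0 such that 0 < |z − 12| < delta implies |√z − √12| < eps.
Multiplying by the conjugate, |√z − √12| = |z − 12|/(√z + √12).
Restrict delta ≤ 12 so that |z − 12| < 12 forces z > 0, and then √z + √12 > √12.
Hence |√z − √12| < |z − 12|/√12, which is < eps once |z − 12| < √12·eps.
Take delta = min(12, √12·eps). If 0 < |z − 12| < delta then z > 0 and |√z − √12| < |z − 12|/√12 < eps.

delta = min(12, √12·eps)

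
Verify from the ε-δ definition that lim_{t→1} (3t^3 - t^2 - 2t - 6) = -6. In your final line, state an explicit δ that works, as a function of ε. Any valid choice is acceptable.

Let ε > 0 be given. We want δ > 0 such that 0 < |t − 1| < δ implies |(3t^3 - t^2 - 2t - 6) + 6| < ε.
(3t^3 - t^2 - 2t - 6) + 6 = 3t^3 - t^2 - 2t = (t − 1)(3t^2 + 2t).
So |(3t^3 - t^2 - 2t - 6) + 6| = |t − 1|·|3t^2 + 2t|.
Require δ ≤ 1. Then |t − 1| < 1 gives |t| < 2, and by the triangle inequality |3t^2 + 2t| ≤ 3·2^2 + 2·2 = 16.
Hence |(3t^3 - t^2 - 2t - 6) + 6| ≤ 16|t − 1| < ε provided |t − 1| < ε/16.
Choosing δ = min(1, ε/16) ensures both conditions, hence |(3t^3 - t^2 - 2t - 6) + 6| < ε.

δ = min(1, ε/16)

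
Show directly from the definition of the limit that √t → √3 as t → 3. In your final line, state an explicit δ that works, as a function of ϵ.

Suppose ϵ > 0. We want δ > 0 such that 0 < |t − 3| < δ implies |√t − √3| < ϵ.
Multiplying by the conjugate, |√t − √3| = |t − 3|/(√t + √3).
Restrict δ ≤ 3 so that |t − 3| < 3 forces t > 0, and then √t + √3 > √3.
Hence |√t − √3| < |t − 3|/√3, which is < ϵ once |t − 3| < √3·ϵ.
Take δ = min(3, √3·ϵ). If 0 < |t − 3| < δ then t > 0 and |√t − √3| < |t − 3|/√3 < ϵ.

δ = min(3, √3·ϵ)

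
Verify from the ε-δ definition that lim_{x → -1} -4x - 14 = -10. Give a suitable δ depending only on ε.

Suppose ε > 0. We need δ > 0 so that 0 < |x + 1| < δ implies |(-4x - 14) + 10| < ε.
|(-4x - 14) + 10| = |-4x - 4| = 4|x + 1|.
Thus it suffices that |x + 1| < ε/4.
Choosing δ = ε/4 gives |(-4x - 14) + 10| = 4|x + 1| < ε whenever |x + 1| < δ.

δ = ε/4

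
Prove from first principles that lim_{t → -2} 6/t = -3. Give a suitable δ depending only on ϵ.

Let ϵ > 0. We seek δ > 0 such that 0 < |t + 2| < δ implies |6/t + 3| < ϵ.
|6/t + 3| = 6·|-2 − t|/(2·|t|) = 6|t + 2|/(2|t|).
Require δ ≤ 1 so that |t| > 2 − 1 = 1, hence 2|t| > 2.
Then |6/t + 3| < 6|t + 2|/2, which is < ϵ when |t + 2| < (1/3)ϵ.
Take δ = min(1, (1/3)ϵ). Then 0 < |t + 2| < δ gives both |t + 2| < 1 and |t + 2| < (1/3)ϵ, so |6/t + 3| < ϵ.

δ = min(1, (1/3)ϵ)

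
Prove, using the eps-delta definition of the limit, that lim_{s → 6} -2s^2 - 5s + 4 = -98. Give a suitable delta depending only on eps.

delta = min(1, eps/31)

Let eps > 0 be given. We want delta > 0 such that 0 < |s − 6| < delta implies |(-2s^2 - 5s + 4) + 98| < eps.
(-2s^2 - 5s + 4) + 98 = -2s^2 - 5s + 102 = (s − 6)(-2s - 17).
So |(-2s^2 - 5s + 4) + 98| = |s − 6|·|-2s - 17|.
Require delta ≤ 1. Then |s − 6| < 1 gives |s| < 7, and by the triangle inequality |-2s - 17| ≤ 2·7 + 17 = 31.
Hence |(-2s^2 - 5s + 4) + 98| ≤ 31|s − 6| < eps provided |s − 6| < eps/31.
Choosing delta = min(1, eps/31) ensures both conditions, hence |(-2s^2 - 5s + 4) + 98| < eps.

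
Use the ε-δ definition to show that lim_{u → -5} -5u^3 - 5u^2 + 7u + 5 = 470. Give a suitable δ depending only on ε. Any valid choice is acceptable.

δ = min(1, ε/393)

Suppose ε > 0. We want δ > 0 such that 0 < |u + 5| < δ implies |(-5u^3 - 5u^2 + 7u + 5) − 470| < ε.
(-5u^3 - 5u^2 + 7u + 5) − 470 = -5u^3 - 5u^2 + 7u - 465 = (u + 5)(-5u^2 + 20u - 93).
So |(-5u^3 - 5u^2 + 7u + 5) − 470| = |u + 5|·|-5u^2 + 20u - 93|.
Assume first that |u + 5| < 1, so |u| < 6. Then |-5u^2 + 20u - 93| ≤ 5·6^2 + 20·6 + 93 = 393.
Hence |(-5u^3 - 5u^2 + 7u + 5) − 470| ≤ 393|u + 5| < ε provided |u + 5| < ε/393.
Take δ = min(1, ε/393). Then 0 < |u + 5| < δ gives both |u + 5| < 1 and |u + 5| < ε/393, so |(-5u^3 - 5u^2 + 7u + 5) − 470| < ε.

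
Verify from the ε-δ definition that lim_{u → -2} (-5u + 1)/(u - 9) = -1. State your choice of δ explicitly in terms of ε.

δ = min(11/2, (11/8)ε)

Suppose ε > 0. We want δ > 0 with 0 < |u + 2| < δ ⇒ |(-5u + 1)/(u - 9) + 1| < ε.
Combining over a common denominator, (-5u + 1)/(u - 9) + 1 = [(-5u + 1)·(-11) − 11·(u - 9)] / [(-11)·(u - 9)] = 44(u + 2) / ((-11)(u - 9)).
So |(-5u + 1)/(u - 9) + 1| = 44|u + 2| / (11·|u − 9|).
Require δ ≤ 11/2, so |u − 9| ≥ |-11| − |u + 2| > 11 − 11/2 = 11/2.
Hence |(-5u + 1)/(u - 9) + 1| < 44|u + 2|/(11·(11/2)) = (8/11)|u + 2|, which is < ε once |u + 2| < (11/8)ε.
Take δ = min(11/2, (11/8)ε). Then 0 < |u + 2| < δ forces both bounds, so |(-5u + 1)/(u - 9) + 1| < ε.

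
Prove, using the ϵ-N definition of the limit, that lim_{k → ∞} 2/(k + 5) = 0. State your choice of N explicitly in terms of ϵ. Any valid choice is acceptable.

Suppose ϵ > 0. For k ≥ 1, |2/(k + 5) − 0| = 2/(k + 5) ≤ 2/k.
We need 2/k < ϵ, i.e. k > 2/ϵ.
Take N = 2/ϵ. If k > N then |2/(k + 5)| ≤ 2/k < ϵ.

N = 2/ϵ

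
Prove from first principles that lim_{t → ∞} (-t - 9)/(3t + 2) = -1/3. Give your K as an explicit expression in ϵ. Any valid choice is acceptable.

K = (25/9)/ϵ

Let ϵ > 0. We seek K > 0 such that t > K implies |(-t - 9)/(3t + 2) + 1/3| < ϵ.
(-t - 9)/(3t + 2) + 1/3 = (3(-t - 9) − (-1)(3t + 2)) / (3(3t + 2)) = -25/(3(3t + 2)).
For t > 0 we have 3t + 2 > 3t, so |(-t - 9)/(3t + 2) + 1/3| = 25/(3(3t + 2)) < 25/(3·3t) = (25/9)/t.
Thus |(-t - 9)/(3t + 2) + 1/3| < ϵ whenever t > (25/9)/ϵ.
Take K = (25/9)/ϵ. If t > K then |(-t - 9)/(3t + 2) + 1/3| < (25/9)/t < ϵ.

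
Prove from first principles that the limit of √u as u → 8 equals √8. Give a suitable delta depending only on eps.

delta = min(8, √8·eps)

Suppose eps > 0. We want delta > 0 such that 0 < |u − 8| < delta implies |√u − √8| < eps.
Rationalise: √u − √8 = (u − 8)/(√u + √8), so |√u − √8| = |u − 8|/(√u + √8).
Restrict delta ≤ 8 so that |u − 8| < 8 forces u > 0, and then √u + √8 > √8.
Hence |√u − √8| < |u − 8|/√8, which is < eps once |u − 8| < √8·eps.
Take delta = min(8, √8·eps). If 0 < |u − 8| < delta then u > 0 and |√u − √8| < |u − 8|/√8 < eps.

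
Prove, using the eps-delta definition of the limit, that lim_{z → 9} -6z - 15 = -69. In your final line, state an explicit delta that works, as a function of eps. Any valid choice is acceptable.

delta = eps/6

Let eps > 0 be given. We need delta > 0 so that 0 < |z − 9| < delta implies |(-6z - 15) + 69| < eps.
|(-6z - 15) + 69| = |-6z + 54| = 6|z − 9|.
Thus it suffices that |z − 9| < eps/6.
Take delta = eps/6. If 0 < |z − 9| < delta then |(-6z - 15) + 69| = 6|z − 9| < 6·(eps/6) = eps.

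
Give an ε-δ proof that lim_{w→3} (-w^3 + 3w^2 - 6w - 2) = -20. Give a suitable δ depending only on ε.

δ = min(2, ε/31)

Let ε > 0 be given. We want δ > 0 such that 0 < |w − 3| < δ implies |(-w^3 + 3w^2 - 6w - 2) + 20| < ε.
(-w^3 + 3w^2 - 6w - 2) + 20 = -w^3 + 3w^2 - 6w + 18 = (w − 3)(-w^2 - 6).
So |(-w^3 + 3w^2 - 6w - 2) + 20| = |w − 3|·|-w^2 - 6|.
Assume first that |w − 3| < 2, so |w| < 5. Then |-w^2 - 6| ≤ 5^2 + 6 = 31.
Hence |(-w^3 + 3w^2 - 6w - 2) + 20| ≤ 31|w − 3| < ε provided |w − 3| < ε/31.
Choosing δ = min(2, ε/31) ensures both conditions, hence |(-w^3 + 3w^2 - 6w - 2) + 20| < ε.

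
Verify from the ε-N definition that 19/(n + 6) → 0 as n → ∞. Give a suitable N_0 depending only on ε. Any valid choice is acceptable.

N_0 = 19/ε

Let ε > 0. For n ≥ 1, |19/(n + 6) − 0| = 19/(n + 6) ≤ 19/n.
We need 19/n < ε, i.e. n > 19/ε.
Take N_0 = 19/ε. If n > N_0 then |19/(n + 6)| ≤ 19/n < ε.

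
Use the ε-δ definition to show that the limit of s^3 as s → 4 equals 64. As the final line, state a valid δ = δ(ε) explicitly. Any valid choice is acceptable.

δ = min(1, ε/61)

Let ε > 0 be given. We seek δ > 0 with 0 < |s − 4| < δ ⇒ |s^3 − 64| < ε.
Factor: s^3 − 64 = (s − 4)(s^2 + 4s + 16), so |s^3 − 64| = |s − 4|·|s^2 + 4s + 16|.
Restrict δ ≤ 1. Then |s − 4| < 1 gives |s| < 5, so by the triangle inequality |s^2 + 4s + 16| ≤ 5^2 + 4·5 + 16 = 61.
Hence |s^3 − 64| ≤ 61|s − 4|, which is < ε once |s − 4| < ε/61.
Take δ = min(1, ε/61). If 0 < |s − 4| < δ then both bounds hold and |s^3 − 64| ≤ 61|s − 4| < 61·(ε/61) = ε.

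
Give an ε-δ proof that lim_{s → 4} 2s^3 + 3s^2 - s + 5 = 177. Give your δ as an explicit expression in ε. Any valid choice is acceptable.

δ = min(1, ε/148)

Suppose ε > 0. We want δ > 0 such that 0 < |s − 4| < δ implies |(2s^3 + 3s^2 - s + 5) − 177| < ε.
(2s^3 + 3s^2 - s + 5) − 177 = 2s^3 + 3s^2 - s - 172 = (s − 4)(2s^2 + 11s + 43).
So |(2s^3 + 3s^2 - s + 5) − 177| = |s − 4|·|2s^2 + 11s + 43|.
Assume first that |s − 4| < 1, so |s| < 5. Then |2s^2 + 11s + 43| ≤ 2·5^2 + 11·5 + 43 = 148.
Hence |(2s^3 + 3s^2 - s + 5) − 177| ≤ 148|s − 4| < ε provided |s − 4| < ε/148.
Take δ = min(1, ε/148). Then 0 < |s − 4| < δ gives both |s − 4| < 1 and |s − 4| < ε/148, so |(2s^3 + 3s^2 - s + 5) − 177| < ε.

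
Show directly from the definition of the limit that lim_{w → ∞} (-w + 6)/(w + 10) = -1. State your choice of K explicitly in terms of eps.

K = 16/eps

Let eps > 0. We seek K > 0 such that w > K implies |(-w + 6)/(w + 10) + 1| < eps.
(-w + 6)/(w + 10) + 1 = ((-w + 6) − (-1)(w + 10)) / ((w + 10)) = 16/((w + 10)).
For w > 0 we have w + 10 > w, so |(-w + 6)/(w + 10) + 1| = 16/((w + 10)) < 16/(w) = 16/w.
Thus |(-w + 6)/(w + 10) + 1| < eps whenever w > 16/eps.
Take K = 16/eps. If w > K then |(-w + 6)/(w + 10) + 1| < 16/w < eps.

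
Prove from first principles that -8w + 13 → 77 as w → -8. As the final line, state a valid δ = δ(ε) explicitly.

Suppose ε > 0. We need δ > 0 so that 0 < |w + 8| < δ implies |(-8w + 13) − 77| < ε.
Since (-8w + 13) − 77 = -8(w + 8), we have |(-8w + 13) − 77| = 8|w + 8|.
So 8|w + 8| < ε exactly when |w + 8| < ε/8.
Choosing δ = ε/8 gives |(-8w + 13) − 77| = 8|w + 8| < ε whenever |w + 8| < δ.

δ = ε/8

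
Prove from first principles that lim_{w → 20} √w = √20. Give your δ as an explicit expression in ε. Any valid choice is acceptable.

δ = min(20, √20·ε)

Let ε > 0. We want δ > 0 such that 0 < |w − 20| < δ implies |√w − √20| < ε.
Multiplying by the conjugate, |√w − √20| = |w − 20|/(√w + √20).
Restrict δ ≤ 20 so that |w − 20| < 20 forces w > 0, and then √w + √20 > √20.
Hence |√w − √20| < |w − 20|/√20, which is < ε once |w − 20| < √20·ε.
Take δ = min(20, √20·ε). If 0 < |w − 20| < δ then w > 0 and |√w − √20| < |w − 20|/√20 < ε.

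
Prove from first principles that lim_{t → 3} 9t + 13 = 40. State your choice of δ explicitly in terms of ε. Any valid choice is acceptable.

δ = ε/9

Suppose ε > 0. We need δ > 0 so that 0 < |t − 3| < δ implies |(9t + 13) − 40| < ε.
|(9t + 13) − 40| = |9t - 27| = 9|t − 3|.
So 9|t − 3| < ε exactly when |t − 3| < ε/9.
Choosing δ = ε/9 gives |(9t + 13) − 40| = 9|t − 3| < ε whenever |t − 3| < δ.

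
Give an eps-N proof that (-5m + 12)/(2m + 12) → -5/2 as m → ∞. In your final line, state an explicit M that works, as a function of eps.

M = 21/eps

Suppose eps > 0. For m ≥ 1, |(-5m + 12)/(2m + 12) + 5/2| = |84|/(2(2m + 12)) = 84/(2(2m + 12)).
Since 2m + 12 ≥ 2m for m ≥ 1, this is ≤ 84/(2·2m) = 21/m.
So |(-5m + 12)/(2m + 12) + 5/2| < eps whenever m > 21/eps.
Take M = 21/eps. If m > M then |(-5m + 12)/(2m + 12) + 5/2| ≤ 21/m < eps.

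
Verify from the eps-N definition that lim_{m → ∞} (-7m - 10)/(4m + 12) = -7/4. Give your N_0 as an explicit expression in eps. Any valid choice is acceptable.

Let eps > 0 be given. For m ≥ 1, |(-7m - 10)/(4m + 12) + 7/4| = |44|/(4(4m + 12)) = 44/(4(4m + 12)).
Since 4m + 12 ≥ 4m for m ≥ 1, this is ≤ 44/(4·4m) = (11/4)/m.
So |(-7m - 10)/(4m + 12) + 7/4| < eps whenever m > (11/4)/eps.
Take N_0 = (11/4)/eps. If m > N_0 then |(-7m - 10)/(4m + 12) + 7/4| ≤ (11/4)/m < eps.

N_0 = (11/4)/eps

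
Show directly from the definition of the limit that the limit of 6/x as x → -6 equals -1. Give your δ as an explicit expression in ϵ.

Fix ϵ > 0. We seek δ > 0 such that 0 < |x + 6| < δ implies |6/x + 1| < ϵ.
|6/x + 1| = 6·|-6 − x|/(6·|x|) = 6|x + 6|/(6|x|).
Require δ ≤ 3 so that |x| > 6 − 3 = 3, hence 6|x| > 18.
Then |6/x + 1| < 6|x + 6|/18, which is < ϵ when |x + 6| < 3ϵ.
Take δ = min(3, 3ϵ). Then 0 < |x + 6| < δ gives both |x + 6| < 3 and |x + 6| < 3ϵ, so |6/x + 1| < ϵ.

δ = min(3, 3ϵ)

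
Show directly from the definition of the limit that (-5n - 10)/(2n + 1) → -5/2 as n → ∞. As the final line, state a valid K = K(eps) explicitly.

K = (15/4)/eps

Let eps > 0. For n ≥ 1, |(-5n - 10)/(2n + 1) + 5/2| = |-15|/(2(2n + 1)) = 15/(2(2n + 1)).
Since 2n + 1 ≥ 2n for n ≥ 1, this is ≤ 15/(2·2n) = (15/4)/n.
So |(-5n - 10)/(2n + 1) + 5/2| < eps whenever n > (15/4)/eps.
Take K = (15/4)/eps. If n > K then |(-5n - 10)/(2n + 1) + 5/2| ≤ (15/4)/n < eps.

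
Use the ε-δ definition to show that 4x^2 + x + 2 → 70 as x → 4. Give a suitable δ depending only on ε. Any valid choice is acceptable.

Let ε > 0 be given. We want δ > 0 such that 0 < |x − 4| < δ implies |(4x^2 + x + 2) − 70| < ε.
(4x^2 + x + 2) − 70 = 4x^2 + x - 68 = (x − 4)(4x + 17).
So |(4x^2 + x + 2) − 70| = |x − 4|·|4x + 17|.
Require δ ≤ 2. Then |x − 4| < 2 gives |x| < 6, and by the triangle inequality |4x + 17| ≤ 4·6 + 17 = 41.
Hence |(4x^2 + x + 2) − 70| ≤ 41|x − 4| < ε provided |x − 4| < ε/41.
Take δ = min(2, ε/41). Then 0 < |x − 4| < δ gives both |x − 4| < 2 and |x − 4| < ε/41, so |(4x^2 + x + 2) − 70| < ε.

δ = min(2, ε/41)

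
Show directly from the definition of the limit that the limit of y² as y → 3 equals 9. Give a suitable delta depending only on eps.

delta = min(1, eps/7)

Fix eps > 0. We seek delta > 0 with 0 < |y − 3| < delta ⇒ |y² − 9| < eps.
Factor: y² − 9 = (y − 3)(y + 3), so |y² − 9| = |y − 3|·|y + 3|.
Impose delta ≤ 1 so that |y| < 4; then |y + 3| ≤ 7.
Hence |y² − 9| ≤ 7|y − 3|, which is < eps once |y − 3| < eps/7.
Take delta = min(1, eps/7). If 0 < |y − 3| < delta then both bounds hold and |y² − 9| ≤ 7|y − 3| < 7·(eps/7) = eps.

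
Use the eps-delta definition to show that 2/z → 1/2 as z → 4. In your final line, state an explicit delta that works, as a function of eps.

delta = min(2, 4eps)

Suppose eps > 0. We seek delta > 0 such that 0 < |z − 4| < delta implies |2/z − (1/2)| < eps.
|2/z − (1/2)| = 2·|4 − z|/(4·|z|) = 2|z − 4|/(4|z|).
Restrict delta ≤ 2. Then |z − 4| < 2 gives |z| > 2, so 4|z| > 8.
Then |2/z − (1/2)| < 2|z − 4|/8, which is < eps when |z − 4| < 4eps.
Take delta = min(2, 4eps). Then 0 < |z − 4| < delta gives both |z − 4| < 2 and |z − 4| < 4eps, so |2/z − (1/2)| < eps.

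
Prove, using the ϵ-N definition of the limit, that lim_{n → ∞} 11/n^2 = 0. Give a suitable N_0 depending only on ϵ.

Suppose ϵ > 0. For n ≥ 1, |11/n^2 − 0| = 11/n^2.
11/n^2 < ϵ ⇔ n^2 > 11/ϵ ⇔ n > (11/ϵ)^{1/2}.
Take N_0 = (11/ϵ)^{1/2}. Then n > N_0 implies 11/n^2 < ϵ.

N_0 = (11/ϵ)^{1/2}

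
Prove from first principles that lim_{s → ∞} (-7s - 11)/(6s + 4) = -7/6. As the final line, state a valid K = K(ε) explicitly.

K = (19/18)/ε

Fix ε > 0. We seek K > 0 such that s > K implies |(-7s - 11)/(6s + 4) + 7/6| < ε.
(-7s - 11)/(6s + 4) + 7/6 = (6(-7s - 11) − (-7)(6s + 4)) / (6(6s + 4)) = -38/(6(6s + 4)).
For s > 0 we have 6s + 4 > 6s, so |(-7s - 11)/(6s + 4) + 7/6| = 38/(6(6s + 4)) < 38/(6·6s) = (19/18)/s.
Thus |(-7s - 11)/(6s + 4) + 7/6| < ε whenever s > (19/18)/ε.
Take K = (19/18)/ε. If s > K then |(-7s - 11)/(6s + 4) + 7/6| < (19/18)/s < ε.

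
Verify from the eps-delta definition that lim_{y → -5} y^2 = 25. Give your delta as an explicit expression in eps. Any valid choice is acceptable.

Let eps > 0. We seek delta > 0 with 0 < |y + 5| < delta ⇒ |y^2 − 25| < eps.
Factor: y^2 − 25 = (y + 5)(y - 5), so |y^2 − 25| = |y + 5|·|y - 5|.
Impose delta ≤ 1 so that |y| < 6; then |y - 5| ≤ 11.
Hence |y^2 − 25| ≤ 11|y + 5|, which is < eps once |y + 5| < eps/11.
Take delta = min(1, eps/11). If 0 < |y + 5| < delta then both bounds hold and |y^2 − 25| ≤ 11|y + 5| < 11·(eps/11) = eps.

delta = min(1, eps/11)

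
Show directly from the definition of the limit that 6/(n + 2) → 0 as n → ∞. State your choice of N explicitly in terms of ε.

N = 6/ε

Let ε > 0 be given. For n ≥ 1, |6/(n + 2) − 0| = 6/(n + 2) ≤ 6/n.
We need 6/n < ε, i.e. n > 6/ε.
Take N = 6/ε. If n > N then |6/(n + 2)| ≤ 6/n < ε.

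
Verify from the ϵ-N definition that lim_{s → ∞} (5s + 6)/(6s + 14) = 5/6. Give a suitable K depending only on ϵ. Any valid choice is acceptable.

Let ϵ > 0. We seek K > 0 such that s > K implies |(5s + 6)/(6s + 14) − (5/6)| < ϵ.
(5s + 6)/(6s + 14) − (5/6) = (6(5s + 6) − 5(6s + 14)) / (6(6s + 14)) = -34/(6(6s + 14)).
For s > 0 we have 6s + 14 > 6s, so |(5s + 6)/(6s + 14) − (5/6)| = 34/(6(6s + 14)) < 34/(6·6s) = (17/18)/s.
Thus |(5s + 6)/(6s + 14) − (5/6)| < ϵ whenever s > (17/18)/ϵ.
Take K = (17/18)/ϵ. If s > K then |(5s + 6)/(6s + 14) − (5/6)| < (17/18)/s < ϵ.

K = (17/18)/ϵ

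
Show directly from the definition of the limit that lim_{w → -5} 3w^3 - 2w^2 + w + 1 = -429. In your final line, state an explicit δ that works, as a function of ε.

Suppose ε > 0. We want δ > 0 such that 0 < |w + 5| < δ implies |(3w^3 - 2w^2 + w + 1) + 429| < ε.
(3w^3 - 2w^2 + w + 1) + 429 = 3w^3 - 2w^2 + w + 430 = (w + 5)(3w^2 - 17w + 86).
So |(3w^3 - 2w^2 + w + 1) + 429| = |w + 5|·|3w^2 - 17w + 86|.
Require δ ≤ 1. Then |w + 5| < 1 gives |w| < 6, and by the triangle inequality |3w^2 - 17w + 86| ≤ 3·6^2 + 17·6 + 86 = 296.
Hence |(3w^3 - 2w^2 + w + 1) + 429| ≤ 296|w + 5| < ε provided |w + 5| < ε/296.
Take δ = min(1, ε/296). Then 0 < |w + 5| < δ gives both |w + 5| < 1 and |w + 5| < ε/296, so |(3w^3 - 2w^2 + w + 1) + 429| < ε.

δ = min(1, ε/296)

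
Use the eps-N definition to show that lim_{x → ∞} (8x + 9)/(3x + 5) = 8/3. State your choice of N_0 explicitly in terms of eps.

N_0 = (13/9)/eps

Let eps > 0 be given. We seek N_0 > 0 such that x > N_0 implies |(8x + 9)/(3x + 5) − (8/3)| < eps.
(8x + 9)/(3x + 5) − (8/3) = (3(8x + 9) − 8(3x + 5)) / (3(3x + 5)) = -13/(3(3x + 5)).
For x > 0 we have 3x + 5 > 3x, so |(8x + 9)/(3x + 5) − (8/3)| = 13/(3(3x + 5)) < 13/(3·3x) = (13/9)/x.
Thus |(8x + 9)/(3x + 5) − (8/3)| < eps whenever x > (13/9)/eps.
Take N_0 = (13/9)/eps. If x > N_0 then |(8x + 9)/(3x + 5) − (8/3)| < (13/9)/x < eps.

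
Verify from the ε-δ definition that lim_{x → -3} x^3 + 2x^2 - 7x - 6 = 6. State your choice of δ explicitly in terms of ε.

Fix ε > 0. We want δ > 0 such that 0 < |x + 3| < δ implies |(x^3 + 2x^2 - 7x - 6) − 6| < ε.
(x^3 + 2x^2 - 7x - 6) − 6 = x^3 + 2x^2 - 7x - 12 = (x + 3)(x^2 - x - 4).
So |(x^3 + 2x^2 - 7x - 6) − 6| = |x + 3|·|x^2 - x - 4|.
Require δ ≤ 1. Then |x + 3| < 1 gives |x| < 4, and by the triangle inequality |x^2 - x - 4| ≤ 4^2 + 4 + 4 = 24.
Hence |(x^3 + 2x^2 - 7x - 6) − 6| ≤ 24|x + 3| < ε provided |x + 3| < ε/24.
Take δ = min(1, ε/24). Then 0 < |x + 3| < δ gives both |x + 3| < 1 and |x + 3| < ε/24, so |(x^3 + 2x^2 - 7x - 6) − 6| < ε.

δ = min(1, ε/24)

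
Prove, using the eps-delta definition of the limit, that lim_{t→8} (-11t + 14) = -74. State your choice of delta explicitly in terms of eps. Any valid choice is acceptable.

Let eps > 0. We need delta > 0 so that 0 < |t − 8| < delta implies |(-11t + 14) + 74| < eps.
|(-11t + 14) + 74| = |-11t + 88| = 11|t − 8|.
So 11|t − 8| < eps exactly when |t − 8| < eps/11.
Choosing delta = eps/11 gives |(-11t + 14) + 74| = 11|t − 8| < eps whenever |t − 8| < delta.

delta = eps/11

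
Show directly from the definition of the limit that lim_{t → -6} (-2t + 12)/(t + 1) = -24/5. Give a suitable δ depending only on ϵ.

δ = min(5/2, (25/28)ϵ)

Let ϵ > 0. We want δ > 0 with 0 < |t + 6| < δ ⇒ |(-2t + 12)/(t + 1) + 24/5| < ϵ.
Combining over a common denominator, (-2t + 12)/(t + 1) + 24/5 = [(-2t + 12)·(-5) − 24·(t + 1)] / [(-5)·(t + 1)] = -14(t + 6) / ((-5)(t + 1)).
So |(-2t + 12)/(t + 1) + 24/5| = 14|t + 6| / (5·|t + 1|).
Restrict δ ≤ 5/2. Then |t + 6| < 5/2 gives |t + 1| = |(t + 6) + (-5)| ≥ 5 − 5/2 = 5/2.
Hence |(-2t + 12)/(t + 1) + 24/5| < 14|t + 6|/(5·(5/2)) = (28/25)|t + 6|, which is < ϵ once |t + 6| < (25/28)ϵ.
Take δ = min(5/2, (25/28)ϵ). Then 0 < |t + 6| < δ forces both bounds, so |(-2t + 12)/(t + 1) + 24/5| < ϵ.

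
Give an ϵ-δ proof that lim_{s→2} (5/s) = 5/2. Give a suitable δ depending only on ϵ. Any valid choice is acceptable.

Suppose ϵ > 0. We seek δ > 0 such that 0 < |s − 2| < δ implies |5/s − (5/2)| < ϵ.
|5/s − (5/2)| = 5·|2 − s|/(2·|s|) = 5|s − 2|/(2|s|).
Require δ ≤ 1 so that |s| > 2 − 1 = 1, hence 2|s| > 2.
Then |5/s − (5/2)| < 5|s − 2|/2, which is < ϵ when |s − 2| < (2/5)ϵ.
Take δ = min(1, (2/5)ϵ). Then 0 < |s − 2| < δ gives both |s − 2| < 1 and |s − 2| < (2/5)ϵ, so |5/s − (5/2)| < ϵ.

δ = min(1, (2/5)ϵ)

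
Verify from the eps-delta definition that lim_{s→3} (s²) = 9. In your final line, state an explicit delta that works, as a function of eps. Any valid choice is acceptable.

delta = min(1, eps/7)

Suppose eps > 0. We seek delta > 0 with 0 < |s − 3| < delta ⇒ |s² − 9| < eps.
Factor: s² − 9 = (s − 3)(s + 3), so |s² − 9| = |s − 3|·|s + 3|.
Restrict delta ≤ 1. Then |s − 3| < 1 gives |s| < 4, so by the triangle inequality |s + 3| ≤ 4 + 3 = 7.
Hence |s² − 9| ≤ 7|s − 3|, which is < eps once |s − 3| < eps/7.
Take delta = min(1, eps/7). If 0 < |s − 3| < delta then both bounds hold and |s² − 9| ≤ 7|s − 3| < 7·(eps/7) = eps.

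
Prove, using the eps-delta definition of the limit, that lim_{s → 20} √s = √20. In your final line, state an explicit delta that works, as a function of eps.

Suppose eps > 0. We want delta > 0 such that 0 < |s − 20| < delta implies |√s − √20| < eps.
Multiplying by the conjugate, |√s − √20| = |s − 20|/(√s + √20).
Restrict delta ≤ 20 so that |s − 20| < 20 forces s > 0, and then √s + √20 > √20.
Hence |√s − √20| < |s − 20|/√20, which is < eps once |s − 20| < √20·eps.
Take delta = min(20, √20·eps). If 0 < |s − 20| < delta then s > 0 and |√s − √20| < |s − 20|/√20 < eps.

delta = min(20, √20·eps)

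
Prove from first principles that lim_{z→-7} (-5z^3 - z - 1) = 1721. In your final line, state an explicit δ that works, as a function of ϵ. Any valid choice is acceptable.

Fix ϵ > 0. We want δ > 0 such that 0 < |z + 7| < δ implies |(-5z^3 - z - 1) − 1721| < ϵ.
(-5z^3 - z - 1) − 1721 = -5z^3 - z - 1722 = (z + 7)(-5z^2 + 35z - 246).
So |(-5z^3 - z - 1) − 1721| = |z + 7|·|-5z^2 + 35z - 246|.
Assume first that |z + 7| < 2, so |z| < 9. Then |-5z^2 + 35z - 246| ≤ 5·9^2 + 35·9 + 246 = 966.
Hence |(-5z^3 - z - 1) − 1721| ≤ 966|z + 7| < ϵ provided |z + 7| < ϵ/966.
Choosing δ = min(2, ϵ/966) ensures both conditions, hence |(-5z^3 - z - 1) − 1721| < ϵ.

δ = min(2, ϵ/966)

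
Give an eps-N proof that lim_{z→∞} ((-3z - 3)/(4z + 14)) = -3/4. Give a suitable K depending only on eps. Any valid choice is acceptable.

K = (15/8)/eps

Let eps > 0. We seek K > 0 such that z > K implies |(-3z - 3)/(4z + 14) + 3/4| < eps.
(-3z - 3)/(4z + 14) + 3/4 = (4(-3z - 3) − (-3)(4z + 14)) / (4(4z + 14)) = 30/(4(4z + 14)).
For z > 0 we have 4z + 14 > 4z, so |(-3z - 3)/(4z + 14) + 3/4| = 30/(4(4z + 14)) < 30/(4·4z) = (15/8)/z.
Thus |(-3z - 3)/(4z + 14) + 3/4| < eps whenever z > (15/8)/eps.
Take K = (15/8)/eps. If z > K then |(-3z - 3)/(4z + 14) + 3/4| < (15/8)/z < eps.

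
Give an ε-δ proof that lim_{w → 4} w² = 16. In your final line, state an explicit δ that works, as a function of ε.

δ = min(2, ε/10)

Let ε > 0. We seek δ > 0 with 0 < |w − 4| < δ ⇒ |w² − 16| < ε.
Factor: w² − 16 = (w − 4)(w + 4), so |w² − 16| = |w − 4|·|w + 4|.
Impose δ ≤ 2 so that |w| < 6; then |w + 4| ≤ 10.
Hence |w² − 16| ≤ 10|w − 4|, which is < ε once |w − 4| < ε/10.
Take δ = min(2, ε/10). If 0 < |w − 4| < δ then both bounds hold and |w² − 16| ≤ 10|w − 4| < 10·(ε/10) = ε.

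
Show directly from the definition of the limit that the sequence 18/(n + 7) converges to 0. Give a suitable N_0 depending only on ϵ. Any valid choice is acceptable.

N_0 = 18/ϵ

Fix ϵ > 0. For n ≥ 1, |18/(n + 7) − 0| = 18/(n + 7) ≤ 18/n.
We need 18/n < ϵ, i.e. n > 18/ϵ.
Take N_0 = 18/ϵ. If n > N_0 then |18/(n + 7)| ≤ 18/n < ϵ.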